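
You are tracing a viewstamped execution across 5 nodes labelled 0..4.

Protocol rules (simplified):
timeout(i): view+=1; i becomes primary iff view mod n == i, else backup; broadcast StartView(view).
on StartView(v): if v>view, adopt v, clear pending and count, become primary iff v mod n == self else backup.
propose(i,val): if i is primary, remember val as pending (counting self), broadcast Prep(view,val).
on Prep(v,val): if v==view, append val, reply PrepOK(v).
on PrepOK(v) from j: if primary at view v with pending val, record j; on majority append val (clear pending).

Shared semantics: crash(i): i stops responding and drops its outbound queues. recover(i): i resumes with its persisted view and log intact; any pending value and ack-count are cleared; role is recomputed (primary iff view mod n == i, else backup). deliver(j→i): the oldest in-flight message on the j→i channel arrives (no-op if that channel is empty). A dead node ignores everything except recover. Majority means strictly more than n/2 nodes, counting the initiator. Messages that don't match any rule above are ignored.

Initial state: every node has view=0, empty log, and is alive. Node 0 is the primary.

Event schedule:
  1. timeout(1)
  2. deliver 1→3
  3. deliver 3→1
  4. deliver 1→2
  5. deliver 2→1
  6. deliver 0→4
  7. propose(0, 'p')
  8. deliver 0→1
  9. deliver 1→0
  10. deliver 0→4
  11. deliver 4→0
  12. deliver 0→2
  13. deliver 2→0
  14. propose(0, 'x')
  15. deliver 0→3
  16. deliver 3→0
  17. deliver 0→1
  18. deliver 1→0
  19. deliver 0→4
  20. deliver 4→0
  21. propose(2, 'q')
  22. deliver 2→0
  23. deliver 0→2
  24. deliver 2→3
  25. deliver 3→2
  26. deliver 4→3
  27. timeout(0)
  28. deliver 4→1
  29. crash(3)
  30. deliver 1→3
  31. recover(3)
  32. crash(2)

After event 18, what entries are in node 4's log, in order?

p

[1] timeout(1) → N1(prim v1 [-])
[2] deliver 1→3 → N3(back v1 [-])
[3] deliver 3→1 → ∅
[4] deliver 1→2 → N2(back v1 [-])
[5] deliver 2→1 → ∅
[6] deliver 0→4 → ∅
[7] propose(0,'p') → ∅
[8] deliver 0→1 → ∅
[9] deliver 1→0 → N0(back v1 [-])
[10] deliver 0→4 → N4(back v0 [p])
[11] deliver 4→0 → ∅
[12] deliver 0→2 → ∅
[13] deliver 2→0 → ∅
[14] propose(0,'x') → ∅
[15] deliver 0→3 → ∅
[16] deliver 3→0 → ∅
[17] deliver 0→1 → ∅
[18] deliver 1→0 → ∅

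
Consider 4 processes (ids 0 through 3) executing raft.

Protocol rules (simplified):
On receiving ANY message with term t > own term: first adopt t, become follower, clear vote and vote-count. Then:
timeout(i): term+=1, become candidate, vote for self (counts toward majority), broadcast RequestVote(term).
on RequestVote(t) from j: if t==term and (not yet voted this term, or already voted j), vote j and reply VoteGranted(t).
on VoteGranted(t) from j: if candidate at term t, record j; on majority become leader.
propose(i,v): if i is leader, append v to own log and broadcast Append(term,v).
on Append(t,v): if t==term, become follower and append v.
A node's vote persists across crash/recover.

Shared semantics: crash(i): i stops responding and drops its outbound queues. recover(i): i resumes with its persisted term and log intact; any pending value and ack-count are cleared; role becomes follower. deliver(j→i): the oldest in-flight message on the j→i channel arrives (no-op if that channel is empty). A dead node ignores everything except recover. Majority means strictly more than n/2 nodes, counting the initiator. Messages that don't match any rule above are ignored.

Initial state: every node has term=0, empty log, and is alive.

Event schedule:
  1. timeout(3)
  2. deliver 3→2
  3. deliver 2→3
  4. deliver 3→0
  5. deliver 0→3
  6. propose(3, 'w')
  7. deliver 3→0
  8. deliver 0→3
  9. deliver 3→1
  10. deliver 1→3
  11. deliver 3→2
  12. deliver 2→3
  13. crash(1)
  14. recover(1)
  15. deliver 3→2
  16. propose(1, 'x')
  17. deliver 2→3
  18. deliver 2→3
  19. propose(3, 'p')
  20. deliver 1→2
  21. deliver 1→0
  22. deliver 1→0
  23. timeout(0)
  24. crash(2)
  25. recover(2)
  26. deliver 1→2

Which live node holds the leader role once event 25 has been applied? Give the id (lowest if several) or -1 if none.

after 1 — timeout(3): n3:cand/t1/[-]
after 2 — deliver 3→2: n2:foll/t1/[-]
after 3 — deliver 2→3: ·
after 4 — deliver 3→0: n0:foll/t1/[-]
after 5 — deliver 0→3: n3:lead/t1/[-]
after 6 — propose(3,'w'): n3:lead/t1/[w]
after 7 — deliver 3→0: n0:foll/t1/[w]
after 8 — deliver 0→3: ·
after 9 — deliver 3→1: n1:foll/t1/[-]
after 10 — deliver 1→3: ·
after 11 — deliver 3→2: n2:foll/t1/[w]
after 12 — deliver 2→3: ·
after 13 — crash(1): n1:✗foll/t1/[-]
after 14 — recover(1): n1:foll/t1/[-]
after 15 — deliver 3→2: ·
after 16 — propose(1,'x'): ·
after 17 — deliver 2→3: ·
after 18 — deliver 2→3: ·
after 19 — propose(3,'p'): n3:lead/t1/[w,p]
after 20 — deliver 1→2: ·
after 21 — deliver 1→0: ·
after 22 — deliver 1→0: ·
after 23 — timeout(0): n0:cand/t2/[w]
after 24 — crash(2): n2:✗foll/t1/[w]
after 25 — recover(2): n2:foll/t1/[w]

3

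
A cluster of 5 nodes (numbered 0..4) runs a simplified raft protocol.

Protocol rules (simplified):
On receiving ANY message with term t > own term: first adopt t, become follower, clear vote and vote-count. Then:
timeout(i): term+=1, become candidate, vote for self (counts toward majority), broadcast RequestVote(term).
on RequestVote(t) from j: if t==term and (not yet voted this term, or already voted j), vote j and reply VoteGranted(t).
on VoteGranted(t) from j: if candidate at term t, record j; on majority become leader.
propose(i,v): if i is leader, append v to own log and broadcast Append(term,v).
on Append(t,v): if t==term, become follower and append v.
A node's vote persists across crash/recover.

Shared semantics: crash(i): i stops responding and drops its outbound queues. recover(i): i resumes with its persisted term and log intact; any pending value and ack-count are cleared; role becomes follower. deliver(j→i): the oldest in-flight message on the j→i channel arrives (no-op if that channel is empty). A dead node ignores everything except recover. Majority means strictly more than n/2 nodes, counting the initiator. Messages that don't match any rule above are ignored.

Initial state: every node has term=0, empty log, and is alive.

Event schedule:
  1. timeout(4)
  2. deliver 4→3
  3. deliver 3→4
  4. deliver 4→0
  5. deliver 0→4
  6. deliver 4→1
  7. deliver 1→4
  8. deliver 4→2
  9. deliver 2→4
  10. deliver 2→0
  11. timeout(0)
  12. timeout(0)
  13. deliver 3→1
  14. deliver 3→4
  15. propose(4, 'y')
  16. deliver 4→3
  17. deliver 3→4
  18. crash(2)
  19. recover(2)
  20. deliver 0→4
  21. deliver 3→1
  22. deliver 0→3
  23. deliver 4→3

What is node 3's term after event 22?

e1 timeout(4): 4[cand,t=1,-]
e2 deliver 4→3: 3[foll,t=1,-]
e3 deliver 3→4: ·
e4 deliver 4→0: 0[foll,t=1,-]
e5 deliver 0→4: 4[lead,t=1,-]
e6 deliver 4→1: 1[foll,t=1,-]
e7 deliver 1→4: ·
e8 deliver 4→2: 2[foll,t=1,-]
e9 deliver 2→4: ·
e10 deliver 2→0: ·
e11 timeout(0): 0[cand,t=2,-]
e12 timeout(0): 0[cand,t=3,-]
e13 deliver 3→1: ·
e14 deliver 3→4: ·
e15 propose(4,'y'): 4[lead,t=1,y]
e16 deliver 4→3: 3[foll,t=1,y]
e17 deliver 3→4: ·
e18 crash(2): 2[✗foll,t=1,-]
e19 recover(2): 2[foll,t=1,-]
e20 deliver 0→4: 4[foll,t=2,y]
e21 deliver 3→1: ·
e22 deliver 0→3: 3[foll,t=2,y]

2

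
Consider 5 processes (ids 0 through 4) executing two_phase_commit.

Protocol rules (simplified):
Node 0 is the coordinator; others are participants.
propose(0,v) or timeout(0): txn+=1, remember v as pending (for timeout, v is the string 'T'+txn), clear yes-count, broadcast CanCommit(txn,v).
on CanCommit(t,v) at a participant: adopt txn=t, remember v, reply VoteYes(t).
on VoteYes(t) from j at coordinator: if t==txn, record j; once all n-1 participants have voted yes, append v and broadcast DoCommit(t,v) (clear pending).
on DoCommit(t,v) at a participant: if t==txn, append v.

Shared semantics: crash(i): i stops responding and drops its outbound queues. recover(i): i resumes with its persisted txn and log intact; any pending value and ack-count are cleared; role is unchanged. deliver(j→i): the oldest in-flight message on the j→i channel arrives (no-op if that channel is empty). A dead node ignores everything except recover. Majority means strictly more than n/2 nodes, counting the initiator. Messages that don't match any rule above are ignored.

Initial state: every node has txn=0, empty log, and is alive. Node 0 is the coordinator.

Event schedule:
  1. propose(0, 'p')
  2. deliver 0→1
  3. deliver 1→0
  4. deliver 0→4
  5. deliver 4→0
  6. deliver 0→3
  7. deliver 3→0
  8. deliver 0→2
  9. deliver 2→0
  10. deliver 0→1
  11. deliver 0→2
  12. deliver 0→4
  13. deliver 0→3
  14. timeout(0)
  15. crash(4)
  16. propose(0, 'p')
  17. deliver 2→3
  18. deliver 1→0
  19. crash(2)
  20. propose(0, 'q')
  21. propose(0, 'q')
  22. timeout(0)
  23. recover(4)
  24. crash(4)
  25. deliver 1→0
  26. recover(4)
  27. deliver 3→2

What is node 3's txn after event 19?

e1 propose(0,'p'): 0[coor,t=1,-]
e2 deliver 0→1: 1[part,t=1,-]
e3 deliver 1→0: ·
e4 deliver 0→4: 4[part,t=1,-]
e5 deliver 4→0: ·
e6 deliver 0→3: 3[part,t=1,-]
e7 deliver 3→0: ·
e8 deliver 0→2: 2[part,t=1,-]
e9 deliver 2→0: 0[coor,t=1,p]
e10 deliver 0→1: 1[part,t=1,p]
e11 deliver 0→2: 2[part,t=1,p]
e12 deliver 0→4: 4[part,t=1,p]
e13 deliver 0→3: 3[part,t=1,p]
e14 timeout(0): 0[coor,t=2,p]
e15 crash(4): 4[✗part,t=1,p]
e16 propose(0,'p'): 0[coor,t=3,p]
e17 deliver 2→3: ·
e18 deliver 1→0: ·
e19 crash(2): 2[✗part,t=1,p]

1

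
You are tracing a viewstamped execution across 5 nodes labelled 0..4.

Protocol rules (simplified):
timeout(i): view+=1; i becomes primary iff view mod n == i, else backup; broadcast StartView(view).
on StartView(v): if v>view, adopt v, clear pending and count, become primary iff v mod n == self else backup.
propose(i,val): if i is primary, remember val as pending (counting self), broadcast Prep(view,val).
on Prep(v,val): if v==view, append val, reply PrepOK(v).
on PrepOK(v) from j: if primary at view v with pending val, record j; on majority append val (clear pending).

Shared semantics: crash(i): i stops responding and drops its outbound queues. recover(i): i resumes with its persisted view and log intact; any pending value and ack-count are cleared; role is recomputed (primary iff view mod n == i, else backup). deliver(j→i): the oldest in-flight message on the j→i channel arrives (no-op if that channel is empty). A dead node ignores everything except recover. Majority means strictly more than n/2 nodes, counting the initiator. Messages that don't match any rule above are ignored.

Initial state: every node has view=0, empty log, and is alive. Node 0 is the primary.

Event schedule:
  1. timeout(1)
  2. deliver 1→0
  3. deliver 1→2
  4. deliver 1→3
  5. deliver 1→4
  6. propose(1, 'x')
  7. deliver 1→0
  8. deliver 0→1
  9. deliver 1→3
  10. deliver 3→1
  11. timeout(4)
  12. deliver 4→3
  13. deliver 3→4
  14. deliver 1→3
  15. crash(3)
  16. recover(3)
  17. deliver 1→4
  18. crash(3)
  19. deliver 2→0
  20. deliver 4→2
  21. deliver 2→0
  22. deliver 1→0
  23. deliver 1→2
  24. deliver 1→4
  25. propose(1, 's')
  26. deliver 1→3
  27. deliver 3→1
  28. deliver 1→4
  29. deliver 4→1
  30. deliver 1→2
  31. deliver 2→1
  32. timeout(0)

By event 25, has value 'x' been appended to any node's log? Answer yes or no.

e1 timeout(1): 1[prim,v=1,-]
e2 deliver 1→0: 0[back,v=1,-]
e3 deliver 1→2: 2[back,v=1,-]
e4 deliver 1→3: 3[back,v=1,-]
e5 deliver 1→4: 4[back,v=1,-]
e6 propose(1,'x'): ·
e7 deliver 1→0: 0[back,v=1,x]
e8 deliver 0→1: ·
e9 deliver 1→3: 3[back,v=1,x]
e10 deliver 3→1: 1[prim,v=1,x]
e11 timeout(4): 4[back,v=2,-]
e12 deliver 4→3: 3[back,v=2,x]
e13 deliver 3→4: ·
e14 deliver 1→3: ·
e15 crash(3): 3[✗back,v=2,x]
e16 recover(3): 3[back,v=2,x]
e17 deliver 1→4: ·
e18 crash(3): 3[✗back,v=2,x]
e19 deliver 2→0: ·
e20 deliver 4→2: 2[prim,v=2,-]
e21 deliver 2→0: ·
e22 deliver 1→0: ·
e23 deliver 1→2: ·
e24 deliver 1→4: ·
e25 propose(1,'s'): ·

yes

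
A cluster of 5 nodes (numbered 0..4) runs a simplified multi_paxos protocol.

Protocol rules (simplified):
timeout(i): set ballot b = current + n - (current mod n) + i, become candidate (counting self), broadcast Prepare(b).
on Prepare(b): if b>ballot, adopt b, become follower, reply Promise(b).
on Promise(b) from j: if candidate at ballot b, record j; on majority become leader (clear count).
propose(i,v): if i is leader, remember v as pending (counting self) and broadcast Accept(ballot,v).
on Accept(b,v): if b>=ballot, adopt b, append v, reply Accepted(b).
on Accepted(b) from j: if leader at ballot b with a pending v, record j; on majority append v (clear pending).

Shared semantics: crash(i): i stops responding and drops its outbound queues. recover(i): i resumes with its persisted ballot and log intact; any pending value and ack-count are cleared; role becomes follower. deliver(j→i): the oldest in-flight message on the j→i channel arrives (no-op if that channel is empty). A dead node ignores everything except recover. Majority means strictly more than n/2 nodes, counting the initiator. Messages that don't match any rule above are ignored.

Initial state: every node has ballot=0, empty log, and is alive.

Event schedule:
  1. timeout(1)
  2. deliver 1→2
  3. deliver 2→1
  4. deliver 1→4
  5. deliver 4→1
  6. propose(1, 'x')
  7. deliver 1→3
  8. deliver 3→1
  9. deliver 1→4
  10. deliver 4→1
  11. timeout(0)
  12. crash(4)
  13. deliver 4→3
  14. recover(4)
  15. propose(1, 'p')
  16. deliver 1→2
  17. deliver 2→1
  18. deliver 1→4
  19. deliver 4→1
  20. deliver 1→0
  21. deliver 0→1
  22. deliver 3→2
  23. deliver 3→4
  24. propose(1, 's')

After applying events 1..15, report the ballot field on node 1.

1. timeout(1):  <1:cand b6 ->
2. deliver 1→2:  <2:foll b6 ->
3. deliver 2→1:  nop
4. deliver 1→4:  <4:foll b6 ->
5. deliver 4→1:  <1:lead b6 ->
6. propose(1,'x'):  nop
7. deliver 1→3:  <3:foll b6 ->
8. deliver 3→1:  nop
9. deliver 1→4:  <4:foll b6 x>
10. deliver 4→1:  nop
11. timeout(0):  <0:cand b5 ->
12. crash(4):  <4:✗foll b6 x>
13. deliver 4→3:  nop
14. recover(4):  <4:foll b6 x>
15. propose(1,'p'):  nop

6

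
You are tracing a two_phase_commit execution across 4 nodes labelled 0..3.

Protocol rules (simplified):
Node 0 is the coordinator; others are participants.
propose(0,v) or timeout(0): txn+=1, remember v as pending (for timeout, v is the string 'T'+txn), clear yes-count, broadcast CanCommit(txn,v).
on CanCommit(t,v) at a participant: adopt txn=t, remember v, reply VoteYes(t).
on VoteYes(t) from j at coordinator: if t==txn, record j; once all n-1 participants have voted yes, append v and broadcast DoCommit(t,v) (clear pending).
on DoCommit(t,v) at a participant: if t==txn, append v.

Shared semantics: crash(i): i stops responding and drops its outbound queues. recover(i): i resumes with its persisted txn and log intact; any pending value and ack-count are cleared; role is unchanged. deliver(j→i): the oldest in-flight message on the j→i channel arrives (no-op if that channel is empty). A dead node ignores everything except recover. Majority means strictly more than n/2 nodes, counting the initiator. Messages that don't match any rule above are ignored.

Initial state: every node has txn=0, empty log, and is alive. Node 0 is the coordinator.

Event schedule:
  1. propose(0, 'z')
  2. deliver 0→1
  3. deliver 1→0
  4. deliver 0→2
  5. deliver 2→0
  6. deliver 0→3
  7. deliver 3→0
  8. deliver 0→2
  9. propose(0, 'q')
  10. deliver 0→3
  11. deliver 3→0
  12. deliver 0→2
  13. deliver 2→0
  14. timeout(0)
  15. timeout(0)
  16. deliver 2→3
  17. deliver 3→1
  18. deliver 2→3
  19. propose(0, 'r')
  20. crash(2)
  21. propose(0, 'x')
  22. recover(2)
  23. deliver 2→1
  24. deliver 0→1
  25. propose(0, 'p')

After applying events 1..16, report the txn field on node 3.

1. propose(0,'z'):  <0:coor t1 ->
2. deliver 0→1:  <1:part t1 ->
3. deliver 1→0:  nop
4. deliver 0→2:  <2:part t1 ->
5. deliver 2→0:  nop
6. deliver 0→3:  <3:part t1 ->
7. deliver 3→0:  <0:coor t1 z>
8. deliver 0→2:  <2:part t1 z>
9. propose(0,'q'):  <0:coor t2 z>
10. deliver 0→3:  <3:part t1 z>
11. deliver 3→0:  nop
12. deliver 0→2:  <2:part t2 z>
13. deliver 2→0:  nop
14. timeout(0):  <0:coor t3 z>
15. timeout(0):  <0:coor t4 z>
16. deliver 2→3:  nop

1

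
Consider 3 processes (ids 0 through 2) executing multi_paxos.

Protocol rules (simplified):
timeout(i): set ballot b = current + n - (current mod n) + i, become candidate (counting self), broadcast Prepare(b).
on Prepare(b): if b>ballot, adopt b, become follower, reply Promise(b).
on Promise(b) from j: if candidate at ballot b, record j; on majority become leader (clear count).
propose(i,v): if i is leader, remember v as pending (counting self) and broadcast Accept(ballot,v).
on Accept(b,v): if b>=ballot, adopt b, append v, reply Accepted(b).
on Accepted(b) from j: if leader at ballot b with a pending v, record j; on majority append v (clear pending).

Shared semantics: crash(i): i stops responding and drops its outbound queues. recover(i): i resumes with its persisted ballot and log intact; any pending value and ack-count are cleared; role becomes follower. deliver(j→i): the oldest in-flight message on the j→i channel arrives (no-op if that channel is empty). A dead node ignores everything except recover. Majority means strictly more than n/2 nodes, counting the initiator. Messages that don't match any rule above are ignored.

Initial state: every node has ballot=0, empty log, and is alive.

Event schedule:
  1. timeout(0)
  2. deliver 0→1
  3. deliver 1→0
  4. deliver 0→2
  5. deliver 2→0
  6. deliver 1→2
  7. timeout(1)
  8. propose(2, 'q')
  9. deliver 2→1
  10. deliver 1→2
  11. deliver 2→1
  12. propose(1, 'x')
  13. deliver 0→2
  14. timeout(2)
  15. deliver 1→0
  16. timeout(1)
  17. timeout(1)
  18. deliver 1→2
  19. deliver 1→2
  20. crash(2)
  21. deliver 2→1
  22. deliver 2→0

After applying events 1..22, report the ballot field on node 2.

1. timeout(0):  <0:cand b3 ->
2. deliver 0→1:  <1:foll b3 ->
3. deliver 1→0:  <0:lead b3 ->
4. deliver 0→2:  <2:foll b3 ->
5. deliver 2→0:  nop
6. deliver 1→2:  nop
7. timeout(1):  <1:cand b7 ->
8. propose(2,'q'):  nop
9. deliver 2→1:  nop
10. deliver 1→2:  <2:foll b7 ->
11. deliver 2→1:  <1:lead b7 ->
12. propose(1,'x'):  nop
13. deliver 0→2:  nop
14. timeout(2):  <2:cand b11 ->
15. deliver 1→0:  <0:foll b7 ->
16. timeout(1):  <1:cand b10 ->
17. timeout(1):  <1:cand b13 ->
18. deliver 1→2:  nop
19. deliver 1→2:  nop
20. crash(2):  <2:✗cand b11 ->
21. deliver 2→1:  nop
22. deliver 2→0:  nop

11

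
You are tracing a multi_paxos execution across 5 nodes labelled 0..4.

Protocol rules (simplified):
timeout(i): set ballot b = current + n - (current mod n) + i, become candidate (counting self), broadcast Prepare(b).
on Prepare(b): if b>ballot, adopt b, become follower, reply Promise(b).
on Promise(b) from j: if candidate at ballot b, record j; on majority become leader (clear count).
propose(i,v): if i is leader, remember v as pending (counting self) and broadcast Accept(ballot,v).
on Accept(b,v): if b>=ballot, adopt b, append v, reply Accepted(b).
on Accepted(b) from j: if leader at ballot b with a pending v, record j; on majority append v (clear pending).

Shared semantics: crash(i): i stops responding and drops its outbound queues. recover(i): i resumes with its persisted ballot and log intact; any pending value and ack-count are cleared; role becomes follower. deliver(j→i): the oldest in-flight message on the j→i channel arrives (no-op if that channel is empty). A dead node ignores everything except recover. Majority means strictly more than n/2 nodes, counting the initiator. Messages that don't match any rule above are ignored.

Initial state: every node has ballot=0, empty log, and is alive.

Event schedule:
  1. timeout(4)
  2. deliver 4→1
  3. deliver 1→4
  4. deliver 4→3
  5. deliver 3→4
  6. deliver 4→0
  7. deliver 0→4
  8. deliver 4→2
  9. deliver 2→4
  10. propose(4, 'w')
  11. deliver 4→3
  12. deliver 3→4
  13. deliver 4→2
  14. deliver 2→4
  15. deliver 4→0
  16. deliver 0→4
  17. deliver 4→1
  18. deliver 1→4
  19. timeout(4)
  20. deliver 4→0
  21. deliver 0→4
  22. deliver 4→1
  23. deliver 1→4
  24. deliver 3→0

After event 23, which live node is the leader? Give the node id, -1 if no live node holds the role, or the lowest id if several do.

[1] timeout(4) → N4(cand b9 [-])
[2] deliver 4→1 → N1(foll b9 [-])
[3] deliver 1→4 → ∅
[4] deliver 4→3 → N3(foll b9 [-])
[5] deliver 3→4 → N4(lead b9 [-])
[6] deliver 4→0 → N0(foll b9 [-])
[7] deliver 0→4 → ∅
[8] deliver 4→2 → N2(foll b9 [-])
[9] deliver 2→4 → ∅
[10] propose(4,'w') → ∅
[11] deliver 4→3 → N3(foll b9 [w])
[12] deliver 3→4 → ∅
[13] deliver 4→2 → N2(foll b9 [w])
[14] deliver 2→4 → N4(lead b9 [w])
[15] deliver 4→0 → N0(foll b9 [w])
[16] deliver 0→4 → ∅
[17] deliver 4→1 → N1(foll b9 [w])
[18] deliver 1→4 → ∅
[19] timeout(4) → N4(cand b14 [w])
[20] deliver 4→0 → N0(foll b14 [w])
[21] deliver 0→4 → ∅
[22] deliver 4→1 → N1(foll b14 [w])
[23] deliver 1→4 → N4(lead b14 [w])

4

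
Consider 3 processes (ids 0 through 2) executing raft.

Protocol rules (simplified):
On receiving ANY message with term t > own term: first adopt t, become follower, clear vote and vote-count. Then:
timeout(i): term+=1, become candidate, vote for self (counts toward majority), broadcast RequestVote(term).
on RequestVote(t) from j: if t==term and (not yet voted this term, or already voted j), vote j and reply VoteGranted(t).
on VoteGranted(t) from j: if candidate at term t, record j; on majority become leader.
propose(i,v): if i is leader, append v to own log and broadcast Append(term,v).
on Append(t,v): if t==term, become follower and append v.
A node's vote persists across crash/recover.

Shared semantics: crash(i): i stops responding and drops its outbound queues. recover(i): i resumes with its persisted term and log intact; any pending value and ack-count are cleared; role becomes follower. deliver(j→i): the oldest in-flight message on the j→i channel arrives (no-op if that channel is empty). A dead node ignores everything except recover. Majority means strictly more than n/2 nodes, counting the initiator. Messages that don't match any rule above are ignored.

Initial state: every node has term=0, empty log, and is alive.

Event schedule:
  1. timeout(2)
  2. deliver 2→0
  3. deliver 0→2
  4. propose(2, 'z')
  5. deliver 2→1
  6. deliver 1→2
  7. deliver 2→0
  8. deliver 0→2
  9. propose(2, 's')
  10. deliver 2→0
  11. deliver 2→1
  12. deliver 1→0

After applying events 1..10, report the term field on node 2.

e1 timeout(2): 2[cand,t=1,-]
e2 deliver 2→0: 0[foll,t=1,-]
e3 deliver 0→2: 2[lead,t=1,-]
e4 propose(2,'z'): 2[lead,t=1,z]
e5 deliver 2→1: 1[foll,t=1,-]
e6 deliver 1→2: ·
e7 deliver 2→0: 0[foll,t=1,z]
e8 deliver 0→2: ·
e9 propose(2,'s'): 2[lead,t=1,z,s]
e10 deliver 2→0: 0[foll,t=1,z,s]

1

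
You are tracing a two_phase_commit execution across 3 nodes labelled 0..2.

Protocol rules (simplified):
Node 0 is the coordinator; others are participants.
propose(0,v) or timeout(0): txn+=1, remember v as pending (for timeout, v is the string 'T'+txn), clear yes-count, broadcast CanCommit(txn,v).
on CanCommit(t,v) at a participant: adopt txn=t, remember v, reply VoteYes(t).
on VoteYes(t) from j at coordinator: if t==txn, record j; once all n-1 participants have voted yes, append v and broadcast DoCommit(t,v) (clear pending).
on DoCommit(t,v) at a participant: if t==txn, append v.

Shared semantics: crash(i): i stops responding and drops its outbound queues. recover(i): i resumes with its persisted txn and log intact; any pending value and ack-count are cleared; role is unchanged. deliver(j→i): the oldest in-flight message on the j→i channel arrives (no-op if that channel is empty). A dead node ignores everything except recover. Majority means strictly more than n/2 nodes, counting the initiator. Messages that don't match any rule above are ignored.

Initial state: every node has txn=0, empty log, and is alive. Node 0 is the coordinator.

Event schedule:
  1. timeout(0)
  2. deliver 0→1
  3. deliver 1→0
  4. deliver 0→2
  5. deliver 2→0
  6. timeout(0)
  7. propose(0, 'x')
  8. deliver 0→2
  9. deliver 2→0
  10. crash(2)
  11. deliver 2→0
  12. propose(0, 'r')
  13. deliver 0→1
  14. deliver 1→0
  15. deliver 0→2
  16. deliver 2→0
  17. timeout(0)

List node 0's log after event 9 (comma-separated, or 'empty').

T1

step 1 timeout(0): 0={coor,t=1,log=-}
step 2 deliver 0→1: 1={part,t=1,log=-}
step 3 deliver 1→0: —
step 4 deliver 0→2: 2={part,t=1,log=-}
step 5 deliver 2→0: 0={coor,t=1,log=T1}
step 6 timeout(0): 0={coor,t=2,log=T1}
step 7 propose(0,'x'): 0={coor,t=3,log=T1}
step 8 deliver 0→2: 2={part,t=1,log=T1}
step 9 deliver 2→0: —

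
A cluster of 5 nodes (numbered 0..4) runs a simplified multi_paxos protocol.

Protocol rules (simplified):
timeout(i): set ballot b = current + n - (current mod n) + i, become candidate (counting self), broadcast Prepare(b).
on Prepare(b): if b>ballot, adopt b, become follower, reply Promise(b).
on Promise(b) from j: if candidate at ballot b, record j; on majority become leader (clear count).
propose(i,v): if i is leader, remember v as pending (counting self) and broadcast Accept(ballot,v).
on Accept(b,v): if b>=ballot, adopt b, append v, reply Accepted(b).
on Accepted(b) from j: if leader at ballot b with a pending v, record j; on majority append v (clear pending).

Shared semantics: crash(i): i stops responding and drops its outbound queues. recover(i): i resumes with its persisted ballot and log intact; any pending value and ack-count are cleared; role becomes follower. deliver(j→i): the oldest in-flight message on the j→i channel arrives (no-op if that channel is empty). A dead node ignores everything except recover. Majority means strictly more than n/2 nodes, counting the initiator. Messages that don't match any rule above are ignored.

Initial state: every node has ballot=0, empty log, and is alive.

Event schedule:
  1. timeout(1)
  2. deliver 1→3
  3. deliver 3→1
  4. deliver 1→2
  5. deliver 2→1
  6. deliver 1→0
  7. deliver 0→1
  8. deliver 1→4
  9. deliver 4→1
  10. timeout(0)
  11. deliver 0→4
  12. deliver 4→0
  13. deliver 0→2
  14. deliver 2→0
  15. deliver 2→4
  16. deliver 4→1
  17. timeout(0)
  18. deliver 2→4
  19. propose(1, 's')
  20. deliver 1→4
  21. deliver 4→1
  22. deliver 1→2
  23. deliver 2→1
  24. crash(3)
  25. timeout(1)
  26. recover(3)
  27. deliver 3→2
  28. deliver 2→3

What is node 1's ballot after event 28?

11

e1 timeout(1): 1[cand,b=6,-]
e2 deliver 1→3: 3[foll,b=6,-]
e3 deliver 3→1: ·
e4 deliver 1→2: 2[foll,b=6,-]
e5 deliver 2→1: 1[lead,b=6,-]
e6 deliver 1→0: 0[foll,b=6,-]
e7 deliver 0→1: ·
e8 deliver 1→4: 4[foll,b=6,-]
e9 deliver 4→1: ·
e10 timeout(0): 0[cand,b=10,-]
e11 deliver 0→4: 4[foll,b=10,-]
e12 deliver 4→0: ·
e13 deliver 0→2: 2[foll,b=10,-]
e14 deliver 2→0: 0[lead,b=10,-]
e15 deliver 2→4: ·
e16 deliver 4→1: ·
e17 timeout(0): 0[cand,b=15,-]
e18 deliver 2→4: ·
e19 propose(1,'s'): ·
e20 deliver 1→4: ·
e21 deliver 4→1: ·
e22 deliver 1→2: ·
e23 deliver 2→1: ·
e24 crash(3): 3[✗foll,b=6,-]
e25 timeout(1): 1[cand,b=11,-]
e26 recover(3): 3[foll,b=6,-]
e27 deliver 3→2: ·
e28 deliver 2→3: ·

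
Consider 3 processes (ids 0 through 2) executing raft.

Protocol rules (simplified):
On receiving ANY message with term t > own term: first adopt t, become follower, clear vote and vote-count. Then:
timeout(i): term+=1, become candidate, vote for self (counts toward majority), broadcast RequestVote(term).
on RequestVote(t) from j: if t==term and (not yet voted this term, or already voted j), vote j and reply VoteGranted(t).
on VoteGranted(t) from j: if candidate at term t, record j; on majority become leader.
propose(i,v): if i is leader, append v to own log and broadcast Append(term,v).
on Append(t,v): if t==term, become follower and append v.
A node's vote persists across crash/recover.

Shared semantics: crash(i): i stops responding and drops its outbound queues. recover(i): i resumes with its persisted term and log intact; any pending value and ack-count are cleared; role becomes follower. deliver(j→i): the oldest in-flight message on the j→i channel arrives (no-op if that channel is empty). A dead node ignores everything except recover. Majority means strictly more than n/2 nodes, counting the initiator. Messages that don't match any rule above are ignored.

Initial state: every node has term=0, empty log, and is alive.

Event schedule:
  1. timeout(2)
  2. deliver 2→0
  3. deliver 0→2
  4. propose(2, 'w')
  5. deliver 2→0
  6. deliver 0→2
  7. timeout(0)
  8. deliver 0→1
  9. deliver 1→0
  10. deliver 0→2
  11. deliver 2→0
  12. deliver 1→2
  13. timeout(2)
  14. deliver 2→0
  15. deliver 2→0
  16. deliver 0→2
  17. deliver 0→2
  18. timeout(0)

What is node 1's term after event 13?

after 1 — timeout(2): n2:cand/t1/[-]
after 2 — deliver 2→0: n0:foll/t1/[-]
after 3 — deliver 0→2: n2:lead/t1/[-]
after 4 — propose(2,'w'): n2:lead/t1/[w]
after 5 — deliver 2→0: n0:foll/t1/[w]
after 6 — deliver 0→2: ·
after 7 — timeout(0): n0:cand/t2/[w]
after 8 — deliver 0→1: n1:foll/t2/[-]
after 9 — deliver 1→0: n0:lead/t2/[w]
after 10 — deliver 0→2: n2:foll/t2/[w]
after 11 — deliver 2→0: ·
after 12 — deliver 1→2: ·
after 13 — timeout(2): n2:cand/t3/[w]

2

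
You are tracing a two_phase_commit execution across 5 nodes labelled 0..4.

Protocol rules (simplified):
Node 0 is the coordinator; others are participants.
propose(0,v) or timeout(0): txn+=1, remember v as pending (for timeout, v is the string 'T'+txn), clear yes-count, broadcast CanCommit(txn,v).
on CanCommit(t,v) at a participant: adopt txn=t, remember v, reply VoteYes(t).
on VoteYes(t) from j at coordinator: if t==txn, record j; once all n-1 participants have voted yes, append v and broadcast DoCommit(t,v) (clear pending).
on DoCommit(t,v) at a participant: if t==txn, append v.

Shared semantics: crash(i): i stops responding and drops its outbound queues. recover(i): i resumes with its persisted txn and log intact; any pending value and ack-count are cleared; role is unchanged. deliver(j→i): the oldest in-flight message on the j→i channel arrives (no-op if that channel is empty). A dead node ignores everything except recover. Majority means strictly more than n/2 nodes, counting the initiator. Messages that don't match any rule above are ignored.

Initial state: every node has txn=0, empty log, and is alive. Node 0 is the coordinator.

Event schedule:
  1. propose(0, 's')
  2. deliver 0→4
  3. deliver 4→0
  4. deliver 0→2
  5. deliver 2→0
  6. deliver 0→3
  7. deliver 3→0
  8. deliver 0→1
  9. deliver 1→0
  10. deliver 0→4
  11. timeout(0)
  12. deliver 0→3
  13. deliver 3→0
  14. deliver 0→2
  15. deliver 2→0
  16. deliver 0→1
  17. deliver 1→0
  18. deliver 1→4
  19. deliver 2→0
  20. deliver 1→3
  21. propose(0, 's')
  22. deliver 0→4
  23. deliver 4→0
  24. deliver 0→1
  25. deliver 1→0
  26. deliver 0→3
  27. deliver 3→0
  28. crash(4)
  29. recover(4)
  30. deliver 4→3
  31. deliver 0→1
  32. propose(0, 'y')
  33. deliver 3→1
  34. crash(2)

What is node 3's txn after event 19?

1

[1] propose(0,'s') → N0(coor t1 [-])
[2] deliver 0→4 → N4(part t1 [-])
[3] deliver 4→0 → ∅
[4] deliver 0→2 → N2(part t1 [-])
[5] deliver 2→0 → ∅
[6] deliver 0→3 → N3(part t1 [-])
[7] deliver 3→0 → ∅
[8] deliver 0→1 → N1(part t1 [-])
[9] deliver 1→0 → N0(coor t1 [s])
[10] deliver 0→4 → N4(part t1 [s])
[11] timeout(0) → N0(coor t2 [s])
[12] deliver 0→3 → N3(part t1 [s])
[13] deliver 3→0 → ∅
[14] deliver 0→2 → N2(part t1 [s])
[15] deliver 2→0 → ∅
[16] deliver 0→1 → N1(part t1 [s])
[17] deliver 1→0 → ∅
[18] deliver 1→4 → ∅
[19] deliver 2→0 → ∅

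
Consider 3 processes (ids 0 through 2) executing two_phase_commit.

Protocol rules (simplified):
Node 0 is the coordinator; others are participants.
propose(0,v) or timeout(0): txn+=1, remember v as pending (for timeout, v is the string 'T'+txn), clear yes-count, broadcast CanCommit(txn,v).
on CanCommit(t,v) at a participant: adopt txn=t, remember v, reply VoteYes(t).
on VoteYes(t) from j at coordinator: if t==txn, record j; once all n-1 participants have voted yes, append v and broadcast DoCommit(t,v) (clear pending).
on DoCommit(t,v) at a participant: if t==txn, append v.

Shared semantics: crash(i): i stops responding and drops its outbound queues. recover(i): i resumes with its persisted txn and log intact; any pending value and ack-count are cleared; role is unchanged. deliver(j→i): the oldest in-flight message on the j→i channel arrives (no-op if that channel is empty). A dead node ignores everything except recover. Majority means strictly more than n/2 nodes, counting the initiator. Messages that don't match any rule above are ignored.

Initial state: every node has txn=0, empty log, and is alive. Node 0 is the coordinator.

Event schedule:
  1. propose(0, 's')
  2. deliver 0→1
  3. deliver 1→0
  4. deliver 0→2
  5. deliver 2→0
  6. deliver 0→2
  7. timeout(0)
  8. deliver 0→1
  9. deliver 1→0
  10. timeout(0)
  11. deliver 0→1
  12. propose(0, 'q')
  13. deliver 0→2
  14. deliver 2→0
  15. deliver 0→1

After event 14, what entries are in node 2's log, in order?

s

step 1 propose(0,'s'): 0={coor,t=1,log=-}
step 2 deliver 0→1: 1={part,t=1,log=-}
step 3 deliver 1→0: —
step 4 deliver 0→2: 2={part,t=1,log=-}
step 5 deliver 2→0: 0={coor,t=1,log=s}
step 6 deliver 0→2: 2={part,t=1,log=s}
step 7 timeout(0): 0={coor,t=2,log=s}
step 8 deliver 0→1: 1={part,t=1,log=s}
step 9 deliver 1→0: —
step 10 timeout(0): 0={coor,t=3,log=s}
step 11 deliver 0→1: 1={part,t=2,log=s}
step 12 propose(0,'q'): 0={coor,t=4,log=s}
step 13 deliver 0→2: 2={part,t=2,log=s}
step 14 deliver 2→0: —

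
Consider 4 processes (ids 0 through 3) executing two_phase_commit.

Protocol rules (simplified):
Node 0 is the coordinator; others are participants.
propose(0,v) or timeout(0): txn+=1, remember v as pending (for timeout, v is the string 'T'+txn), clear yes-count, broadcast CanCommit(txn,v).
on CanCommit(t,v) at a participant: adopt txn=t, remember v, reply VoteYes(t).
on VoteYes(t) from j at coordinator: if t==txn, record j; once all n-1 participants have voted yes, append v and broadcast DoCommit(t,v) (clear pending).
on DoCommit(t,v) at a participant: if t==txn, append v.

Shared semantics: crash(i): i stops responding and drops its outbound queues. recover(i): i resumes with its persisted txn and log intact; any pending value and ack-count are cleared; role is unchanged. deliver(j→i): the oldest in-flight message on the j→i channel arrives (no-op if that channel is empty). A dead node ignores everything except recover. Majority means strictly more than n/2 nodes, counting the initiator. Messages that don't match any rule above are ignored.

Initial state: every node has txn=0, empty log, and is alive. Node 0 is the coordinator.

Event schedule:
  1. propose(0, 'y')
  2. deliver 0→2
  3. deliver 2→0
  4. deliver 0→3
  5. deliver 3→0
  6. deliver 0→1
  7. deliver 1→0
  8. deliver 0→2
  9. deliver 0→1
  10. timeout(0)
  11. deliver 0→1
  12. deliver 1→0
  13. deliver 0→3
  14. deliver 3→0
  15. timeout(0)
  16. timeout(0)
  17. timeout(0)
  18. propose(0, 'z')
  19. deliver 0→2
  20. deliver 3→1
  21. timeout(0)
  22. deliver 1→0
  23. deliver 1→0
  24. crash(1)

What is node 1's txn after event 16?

after 1 — propose(0,'y'): n0:coor/t1/[-]
after 2 — deliver 0→2: n2:part/t1/[-]
after 3 — deliver 2→0: ·
after 4 — deliver 0→3: n3:part/t1/[-]
after 5 — deliver 3→0: ·
after 6 — deliver 0→1: n1:part/t1/[-]
after 7 — deliver 1→0: n0:coor/t1/[y]
after 8 — deliver 0→2: n2:part/t1/[y]
after 9 — deliver 0→1: n1:part/t1/[y]
after 10 — timeout(0): n0:coor/t2/[y]
after 11 — deliver 0→1: n1:part/t2/[y]
after 12 — deliver 1→0: ·
after 13 — deliver 0→3: n3:part/t1/[y]
after 14 — deliver 3→0: ·
after 15 — timeout(0): n0:coor/t3/[y]
after 16 — timeout(0): n0:coor/t4/[y]

2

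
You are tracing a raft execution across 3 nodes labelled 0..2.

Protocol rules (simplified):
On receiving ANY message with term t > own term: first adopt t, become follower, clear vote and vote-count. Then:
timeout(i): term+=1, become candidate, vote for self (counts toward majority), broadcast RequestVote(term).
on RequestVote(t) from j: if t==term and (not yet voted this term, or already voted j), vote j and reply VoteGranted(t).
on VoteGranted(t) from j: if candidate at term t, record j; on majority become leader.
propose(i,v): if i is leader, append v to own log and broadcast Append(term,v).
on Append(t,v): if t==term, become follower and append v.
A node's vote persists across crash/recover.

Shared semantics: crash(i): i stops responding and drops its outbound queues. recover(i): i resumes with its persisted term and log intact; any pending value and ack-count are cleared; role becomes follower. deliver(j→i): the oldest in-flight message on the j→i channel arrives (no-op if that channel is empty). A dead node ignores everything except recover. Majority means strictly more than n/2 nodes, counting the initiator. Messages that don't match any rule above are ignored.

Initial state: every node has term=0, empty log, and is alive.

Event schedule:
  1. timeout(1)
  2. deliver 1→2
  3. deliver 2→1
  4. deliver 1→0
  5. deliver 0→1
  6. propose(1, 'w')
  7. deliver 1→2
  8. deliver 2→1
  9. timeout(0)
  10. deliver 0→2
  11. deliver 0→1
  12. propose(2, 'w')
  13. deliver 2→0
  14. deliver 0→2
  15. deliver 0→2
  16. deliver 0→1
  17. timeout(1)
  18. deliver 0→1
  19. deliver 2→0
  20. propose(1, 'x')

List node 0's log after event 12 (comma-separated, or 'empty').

step 1 timeout(1): 1={cand,t=1,log=-}
step 2 deliver 1→2: 2={foll,t=1,log=-}
step 3 deliver 2→1: 1={lead,t=1,log=-}
step 4 deliver 1→0: 0={foll,t=1,log=-}
step 5 deliver 0→1: —
step 6 propose(1,'w'): 1={lead,t=1,log=w}
step 7 deliver 1→2: 2={foll,t=1,log=w}
step 8 deliver 2→1: —
step 9 timeout(0): 0={cand,t=2,log=-}
step 10 deliver 0→2: 2={foll,t=2,log=w}
step 11 deliver 0→1: 1={foll,t=2,log=w}
step 12 propose(2,'w'): —

empty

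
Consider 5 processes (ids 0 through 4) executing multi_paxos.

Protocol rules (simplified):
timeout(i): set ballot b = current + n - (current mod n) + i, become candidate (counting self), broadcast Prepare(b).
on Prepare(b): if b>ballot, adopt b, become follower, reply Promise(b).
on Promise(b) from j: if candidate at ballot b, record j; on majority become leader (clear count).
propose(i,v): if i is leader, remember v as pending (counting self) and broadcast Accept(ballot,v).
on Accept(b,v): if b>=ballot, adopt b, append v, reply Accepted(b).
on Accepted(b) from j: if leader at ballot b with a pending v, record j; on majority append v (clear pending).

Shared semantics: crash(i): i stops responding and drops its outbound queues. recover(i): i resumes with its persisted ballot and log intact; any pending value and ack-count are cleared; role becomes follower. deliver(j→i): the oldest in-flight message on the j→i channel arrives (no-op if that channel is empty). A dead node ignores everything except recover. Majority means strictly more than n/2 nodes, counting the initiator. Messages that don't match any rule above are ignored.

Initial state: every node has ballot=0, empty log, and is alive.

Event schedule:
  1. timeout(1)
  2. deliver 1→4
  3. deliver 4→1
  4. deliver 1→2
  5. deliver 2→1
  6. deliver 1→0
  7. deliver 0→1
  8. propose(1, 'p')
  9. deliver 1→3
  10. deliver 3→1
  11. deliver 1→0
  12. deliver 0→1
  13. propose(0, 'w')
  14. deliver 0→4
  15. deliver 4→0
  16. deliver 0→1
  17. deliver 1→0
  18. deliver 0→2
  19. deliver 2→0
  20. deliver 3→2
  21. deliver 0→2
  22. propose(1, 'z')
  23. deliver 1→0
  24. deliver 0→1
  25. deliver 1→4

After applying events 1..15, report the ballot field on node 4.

step 1 timeout(1): 1={cand,b=6,log=-}
step 2 deliver 1→4: 4={foll,b=6,log=-}
step 3 deliver 4→1: —
step 4 deliver 1→2: 2={foll,b=6,log=-}
step 5 deliver 2→1: 1={lead,b=6,log=-}
step 6 deliver 1→0: 0={foll,b=6,log=-}
step 7 deliver 0→1: —
step 8 propose(1,'p'): —
step 9 deliver 1→3: 3={foll,b=6,log=-}
step 10 deliver 3→1: —
step 11 deliver 1→0: 0={foll,b=6,log=p}
step 12 deliver 0→1: —
step 13 propose(0,'w'): —
step 14 deliver 0→4: —
step 15 deliver 4→0: —

6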